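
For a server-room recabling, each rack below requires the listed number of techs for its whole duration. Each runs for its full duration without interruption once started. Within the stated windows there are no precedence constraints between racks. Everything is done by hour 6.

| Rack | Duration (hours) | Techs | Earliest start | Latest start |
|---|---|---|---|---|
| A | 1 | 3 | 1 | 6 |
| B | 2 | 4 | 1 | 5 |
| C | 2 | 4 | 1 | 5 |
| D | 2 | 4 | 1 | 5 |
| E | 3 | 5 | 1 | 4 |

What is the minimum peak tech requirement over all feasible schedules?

Early-start (A@1, B@1, C@1, D@1, E@1) gives peak 20: h1:20  h2:17  h3:5  h4:0  h5:0  h6:0.
Shift C→2, D→3, E→4.
Schedule A@1, B@1, C@2, D@3, E@4: h1:7  h2:8  h3:8  h4:9  h5:5  h6:5 — peak 9.

9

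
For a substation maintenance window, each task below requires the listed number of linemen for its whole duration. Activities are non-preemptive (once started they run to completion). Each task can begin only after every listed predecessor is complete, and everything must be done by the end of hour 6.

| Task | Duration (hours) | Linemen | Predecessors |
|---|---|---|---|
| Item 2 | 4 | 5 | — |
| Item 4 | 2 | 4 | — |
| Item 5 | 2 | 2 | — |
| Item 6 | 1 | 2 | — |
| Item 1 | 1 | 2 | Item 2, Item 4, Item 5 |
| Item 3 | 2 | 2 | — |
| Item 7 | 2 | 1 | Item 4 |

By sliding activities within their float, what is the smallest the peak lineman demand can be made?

9

Early-start (Item 2@1, Item 4@1, Item 5@1, Item 6@1, Item 1@5, Item 3@1, Item 7@3) gives peak 15: h1:15  h2:13  h3:6  h4:6  h5:2  h6:0.
Shift Item 5→3, Item 6→3, Item 3→4, Item 7→5.
Schedule Item 2@1, Item 4@1, Item 5@3, Item 6@3, Item 1@5, Item 3@4, Item 7@5: h1:9  h2:9  h3:9  h4:9  h5:5  h6:1 — peak 9.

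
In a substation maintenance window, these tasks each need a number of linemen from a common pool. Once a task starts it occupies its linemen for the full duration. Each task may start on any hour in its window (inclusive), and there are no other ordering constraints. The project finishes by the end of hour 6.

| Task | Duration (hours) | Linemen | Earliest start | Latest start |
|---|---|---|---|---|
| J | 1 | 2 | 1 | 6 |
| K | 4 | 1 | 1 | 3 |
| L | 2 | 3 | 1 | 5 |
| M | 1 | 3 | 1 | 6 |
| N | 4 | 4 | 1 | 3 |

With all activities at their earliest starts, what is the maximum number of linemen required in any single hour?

13

Early-start schedule: J@1, K@1, L@1, M@1, N@1.
Load per hour: hour 1: 13, hour 2: 8, hour 3: 5, hour 4: 5, hour 5: 0, hour 6: 0.
Peak is 13.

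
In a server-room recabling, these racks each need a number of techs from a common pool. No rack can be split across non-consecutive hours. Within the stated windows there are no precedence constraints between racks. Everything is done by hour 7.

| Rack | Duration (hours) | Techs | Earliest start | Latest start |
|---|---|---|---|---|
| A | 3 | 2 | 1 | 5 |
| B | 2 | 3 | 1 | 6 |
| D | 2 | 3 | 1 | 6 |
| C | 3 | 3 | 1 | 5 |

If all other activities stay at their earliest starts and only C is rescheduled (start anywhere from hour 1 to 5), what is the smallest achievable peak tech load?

8

C@1: h1:11  h2:11  h3:5  h4:0  h5:0  h6:0  h7:0 → peak 11
C@2: h1:8  h2:11  h3:5  h4:3  h5:0  h6:0  h7:0 → peak 11
C@3: h1:8  h2:8  h3:5  h4:3  h5:3  h6:0  h7:0 → peak 8
C@4: h1:8  h2:8  h3:2  h4:3  h5:3  h6:3  h7:0 → peak 8
C@5: h1:8  h2:8  h3:2  h4:0  h5:3  h6:3  h7:3 → peak 8
Best is C@3, peak 8.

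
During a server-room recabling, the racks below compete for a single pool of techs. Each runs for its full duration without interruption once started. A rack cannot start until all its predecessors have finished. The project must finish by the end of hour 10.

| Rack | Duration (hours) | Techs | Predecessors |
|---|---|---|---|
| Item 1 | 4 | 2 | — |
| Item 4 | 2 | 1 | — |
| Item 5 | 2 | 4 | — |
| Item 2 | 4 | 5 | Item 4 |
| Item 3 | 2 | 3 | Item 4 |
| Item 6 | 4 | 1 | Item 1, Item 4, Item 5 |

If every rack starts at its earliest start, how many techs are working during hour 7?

At early start, hour 7 has: Item 6.
Demand: 1 = 1.

1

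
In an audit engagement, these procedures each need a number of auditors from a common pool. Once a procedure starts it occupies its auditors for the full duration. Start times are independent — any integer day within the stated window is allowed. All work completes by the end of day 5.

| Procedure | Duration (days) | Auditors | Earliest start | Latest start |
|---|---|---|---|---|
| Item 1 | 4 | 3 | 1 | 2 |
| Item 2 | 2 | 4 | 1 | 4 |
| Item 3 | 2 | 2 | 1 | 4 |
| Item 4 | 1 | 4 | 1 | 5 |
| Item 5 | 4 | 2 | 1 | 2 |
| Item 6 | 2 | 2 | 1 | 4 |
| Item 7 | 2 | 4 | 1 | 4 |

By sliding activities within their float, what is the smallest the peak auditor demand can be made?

11

Early-start (Item 1@1, Item 2@1, Item 3@1, Item 4@1, Item 5@1, Item 6@1, Item 7@1) gives peak 21: d1:21  d2:17  d3:5  d4:5  d5:0.
Shift Item 4→3, Item 6→3, Item 7→4.
Schedule Item 1@1, Item 2@1, Item 3@1, Item 4@3, Item 5@1, Item 6@3, Item 7@4: d1:11  d2:11  d3:11  d4:11  d5:4 — peak 11.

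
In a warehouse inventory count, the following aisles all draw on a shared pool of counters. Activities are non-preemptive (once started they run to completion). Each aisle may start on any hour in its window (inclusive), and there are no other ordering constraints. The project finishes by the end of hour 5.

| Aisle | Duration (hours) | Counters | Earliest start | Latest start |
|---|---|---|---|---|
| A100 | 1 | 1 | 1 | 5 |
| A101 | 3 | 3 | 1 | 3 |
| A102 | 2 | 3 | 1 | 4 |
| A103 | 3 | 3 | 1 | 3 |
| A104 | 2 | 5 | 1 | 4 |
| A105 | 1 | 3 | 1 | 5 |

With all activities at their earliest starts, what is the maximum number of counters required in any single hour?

18

Early-start schedule: A100@1, A101@1, A102@1, A103@1, A104@1, A105@1.
Load per hour: hour 1: 18, hour 2: 14, hour 3: 6, hour 4: 0, hour 5: 0.
Peak is 18.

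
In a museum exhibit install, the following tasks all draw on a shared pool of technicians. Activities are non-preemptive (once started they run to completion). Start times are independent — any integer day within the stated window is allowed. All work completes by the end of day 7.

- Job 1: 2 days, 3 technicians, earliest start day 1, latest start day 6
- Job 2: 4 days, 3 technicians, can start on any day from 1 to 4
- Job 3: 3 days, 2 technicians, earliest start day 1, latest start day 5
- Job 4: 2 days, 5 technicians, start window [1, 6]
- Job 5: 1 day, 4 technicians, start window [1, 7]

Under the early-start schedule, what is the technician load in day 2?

13

At early start, day 2 has: Job 1, Job 2, Job 3, Job 4.
Demand: 3 + 3 + 2 + 5 = 13.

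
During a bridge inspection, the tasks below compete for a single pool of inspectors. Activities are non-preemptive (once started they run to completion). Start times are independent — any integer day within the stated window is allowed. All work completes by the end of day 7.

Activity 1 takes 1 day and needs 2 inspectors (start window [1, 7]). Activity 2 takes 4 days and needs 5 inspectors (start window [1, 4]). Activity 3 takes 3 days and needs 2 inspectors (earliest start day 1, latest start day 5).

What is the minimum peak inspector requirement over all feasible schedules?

5

Early-start (Activity 1@1, Activity 2@1, Activity 3@1) gives peak 9: d1:9  d2:7  d3:7  d4:5  d5:0  d6:0  d7:0.
Shift Activity 2→4.
Schedule Activity 1@1, Activity 2@4, Activity 3@1: d1:4  d2:2  d3:2  d4:5  d5:5  d6:5  d7:5 — peak 5.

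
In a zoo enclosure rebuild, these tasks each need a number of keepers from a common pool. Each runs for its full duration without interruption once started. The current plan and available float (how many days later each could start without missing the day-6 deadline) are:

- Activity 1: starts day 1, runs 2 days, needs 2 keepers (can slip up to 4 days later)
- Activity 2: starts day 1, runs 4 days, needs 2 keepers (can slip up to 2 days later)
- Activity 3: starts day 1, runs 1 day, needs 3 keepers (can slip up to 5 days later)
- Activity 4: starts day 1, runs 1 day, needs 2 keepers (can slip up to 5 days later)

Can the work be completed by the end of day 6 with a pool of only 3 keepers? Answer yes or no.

The minimum achievable peak is 4; 3 < 4, so no feasible schedule stays within the cap.

no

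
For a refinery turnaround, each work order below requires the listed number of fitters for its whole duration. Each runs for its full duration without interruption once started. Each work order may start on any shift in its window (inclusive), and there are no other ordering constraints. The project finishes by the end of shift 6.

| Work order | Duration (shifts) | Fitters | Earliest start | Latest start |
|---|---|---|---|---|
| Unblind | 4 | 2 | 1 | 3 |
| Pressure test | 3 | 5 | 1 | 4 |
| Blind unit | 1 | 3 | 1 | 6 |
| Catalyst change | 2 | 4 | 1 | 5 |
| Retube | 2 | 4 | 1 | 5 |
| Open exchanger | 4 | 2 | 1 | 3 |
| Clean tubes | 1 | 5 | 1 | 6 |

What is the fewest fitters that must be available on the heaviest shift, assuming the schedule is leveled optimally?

10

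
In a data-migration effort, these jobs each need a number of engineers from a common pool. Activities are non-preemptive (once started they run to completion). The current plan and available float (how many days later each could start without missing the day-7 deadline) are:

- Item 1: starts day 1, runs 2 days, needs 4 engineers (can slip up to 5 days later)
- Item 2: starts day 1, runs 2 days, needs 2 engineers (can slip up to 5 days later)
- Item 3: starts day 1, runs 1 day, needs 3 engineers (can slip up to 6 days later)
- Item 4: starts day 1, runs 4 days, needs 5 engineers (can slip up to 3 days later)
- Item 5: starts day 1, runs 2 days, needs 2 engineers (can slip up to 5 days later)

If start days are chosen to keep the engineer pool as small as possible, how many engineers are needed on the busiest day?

7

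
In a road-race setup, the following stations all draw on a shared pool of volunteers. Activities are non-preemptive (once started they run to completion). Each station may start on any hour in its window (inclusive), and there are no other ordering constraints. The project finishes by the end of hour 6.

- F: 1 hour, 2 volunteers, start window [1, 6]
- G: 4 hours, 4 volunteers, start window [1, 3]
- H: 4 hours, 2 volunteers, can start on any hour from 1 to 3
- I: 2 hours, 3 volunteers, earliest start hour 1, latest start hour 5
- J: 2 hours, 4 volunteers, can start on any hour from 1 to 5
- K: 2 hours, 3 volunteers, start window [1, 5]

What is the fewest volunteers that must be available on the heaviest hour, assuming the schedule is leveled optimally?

8

Early-start (F@1, G@1, H@1, I@1, J@1, K@1) gives peak 18: h1:18  h2:16  h3:6  h4:6  h5:0  h6:0.
Shift F→3, H→3, I→5, K→5.
Schedule F@3, G@1, H@3, I@5, J@1, K@5: h1:8  h2:8  h3:8  h4:6  h5:8  h6:8 — peak 8.
Total volunteer-hours = 46 over 6 hours ⇒ peak ≥ ⌈46/6⌉ = 8, so 8 is optimal.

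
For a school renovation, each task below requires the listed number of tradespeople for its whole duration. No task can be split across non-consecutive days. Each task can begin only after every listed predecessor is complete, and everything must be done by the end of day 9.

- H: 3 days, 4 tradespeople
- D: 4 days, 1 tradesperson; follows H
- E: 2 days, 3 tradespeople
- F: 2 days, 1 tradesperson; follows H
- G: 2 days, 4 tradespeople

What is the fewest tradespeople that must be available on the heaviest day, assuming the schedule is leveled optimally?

4

Early-start (H@1, D@4, E@1, F@4, G@1) gives peak 11: d1:11  d2:11  d3:4  d4:2  d5:2  d6:1  d7:1  d8:0  d9:0.
Shift E→4, F→6, G→8.
Schedule H@1, D@4, E@4, F@6, G@8: d1:4  d2:4  d3:4  d4:4  d5:4  d6:2  d7:2  d8:4  d9:4 — peak 4.
Total tradesperson-days = 32 over 9 days ⇒ peak ≥ ⌈32/9⌉ = 4, so 4 is optimal.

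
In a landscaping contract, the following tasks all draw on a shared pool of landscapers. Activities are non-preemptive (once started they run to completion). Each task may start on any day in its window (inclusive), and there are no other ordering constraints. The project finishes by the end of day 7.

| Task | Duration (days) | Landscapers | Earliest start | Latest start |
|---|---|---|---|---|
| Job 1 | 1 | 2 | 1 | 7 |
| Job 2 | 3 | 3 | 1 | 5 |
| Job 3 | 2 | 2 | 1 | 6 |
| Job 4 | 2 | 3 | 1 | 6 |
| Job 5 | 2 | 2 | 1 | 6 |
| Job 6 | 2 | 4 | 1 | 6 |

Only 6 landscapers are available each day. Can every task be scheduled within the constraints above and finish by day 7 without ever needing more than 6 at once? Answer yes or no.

Schedule Job 1@1, Job 2@1, Job 3@2, Job 4@4, Job 5@4, Job 6@6: d1:5  d2:5  d3:5  d4:5  d5:5  d6:4  d7:4 — peak 5 ≤ 6.

yes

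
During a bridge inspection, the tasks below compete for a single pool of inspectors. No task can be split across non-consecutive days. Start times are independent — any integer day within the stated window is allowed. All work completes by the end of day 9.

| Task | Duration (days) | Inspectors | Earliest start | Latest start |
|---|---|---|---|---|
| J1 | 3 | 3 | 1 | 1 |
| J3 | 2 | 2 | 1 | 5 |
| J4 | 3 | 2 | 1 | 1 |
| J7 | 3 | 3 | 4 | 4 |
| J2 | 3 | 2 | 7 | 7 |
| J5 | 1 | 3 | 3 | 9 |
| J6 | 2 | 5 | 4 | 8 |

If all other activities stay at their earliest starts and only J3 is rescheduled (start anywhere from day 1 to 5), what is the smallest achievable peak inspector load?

8

J3@1: d1:7  d2:7  d3:8  d4:8  d5:8  d6:3  d7:2  d8:2  d9:2 → peak 8
J3@2: d1:5  d2:7  d3:10  d4:8  d5:8  d6:3  d7:2  d8:2  d9:2 → peak 10
J3@3: d1:5  d2:5  d3:10  d4:10  d5:8  d6:3  d7:2  d8:2  d9:2 → peak 10
J3@4: d1:5  d2:5  d3:8  d4:10  d5:10  d6:3  d7:2  d8:2  d9:2 → peak 10
J3@5: d1:5  d2:5  d3:8  d4:8  d5:10  d6:5  d7:2  d8:2  d9:2 → peak 10
Best is J3@1, peak 8.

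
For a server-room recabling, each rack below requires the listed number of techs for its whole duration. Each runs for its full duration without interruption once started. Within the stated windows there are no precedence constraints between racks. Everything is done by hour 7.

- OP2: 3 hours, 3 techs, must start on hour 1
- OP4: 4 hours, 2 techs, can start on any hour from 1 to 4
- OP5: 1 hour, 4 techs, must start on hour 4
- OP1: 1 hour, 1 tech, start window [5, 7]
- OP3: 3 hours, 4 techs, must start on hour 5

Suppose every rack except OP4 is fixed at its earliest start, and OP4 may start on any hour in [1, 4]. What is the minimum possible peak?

6

OP4@1: h1:5  h2:5  h3:5  h4:6  h5:5  h6:4  h7:4 → peak 6
OP4@2: h1:3  h2:5  h3:5  h4:6  h5:7  h6:4  h7:4 → peak 7
OP4@3: h1:3  h2:3  h3:5  h4:6  h5:7  h6:6  h7:4 → peak 7
OP4@4: h1:3  h2:3  h3:3  h4:6  h5:7  h6:6  h7:6 → peak 7
Best is OP4@1, peak 6.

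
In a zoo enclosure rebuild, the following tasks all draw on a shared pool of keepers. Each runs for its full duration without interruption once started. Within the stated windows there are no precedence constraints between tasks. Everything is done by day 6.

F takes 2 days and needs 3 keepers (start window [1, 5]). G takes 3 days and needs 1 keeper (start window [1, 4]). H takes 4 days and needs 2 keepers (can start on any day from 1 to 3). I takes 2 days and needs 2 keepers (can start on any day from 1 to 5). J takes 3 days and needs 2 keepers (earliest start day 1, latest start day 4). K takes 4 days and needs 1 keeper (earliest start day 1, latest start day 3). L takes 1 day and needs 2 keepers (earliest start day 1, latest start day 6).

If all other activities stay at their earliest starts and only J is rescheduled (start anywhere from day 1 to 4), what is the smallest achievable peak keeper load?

11

J@1: d1:13  d2:11  d3:6  d4:3  d5:0  d6:0 → peak 13
J@2: d1:11  d2:11  d3:6  d4:5  d5:0  d6:0 → peak 11
J@3: d1:11  d2:9  d3:6  d4:5  d5:2  d6:0 → peak 11
J@4: d1:11  d2:9  d3:4  d4:5  d5:2  d6:2 → peak 11
Best is J@2, peak 11.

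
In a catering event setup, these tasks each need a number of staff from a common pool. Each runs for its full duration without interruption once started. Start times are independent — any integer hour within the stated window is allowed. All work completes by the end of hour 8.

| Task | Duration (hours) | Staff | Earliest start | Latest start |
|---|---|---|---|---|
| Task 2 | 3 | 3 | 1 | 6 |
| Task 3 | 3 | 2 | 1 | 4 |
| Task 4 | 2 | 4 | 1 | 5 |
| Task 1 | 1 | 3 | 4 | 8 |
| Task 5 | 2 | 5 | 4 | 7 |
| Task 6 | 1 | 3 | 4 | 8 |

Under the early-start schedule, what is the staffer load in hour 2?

At early start, hour 2 has: Task 2, Task 3, Task 4.
Demand: 3 + 2 + 4 = 9.

9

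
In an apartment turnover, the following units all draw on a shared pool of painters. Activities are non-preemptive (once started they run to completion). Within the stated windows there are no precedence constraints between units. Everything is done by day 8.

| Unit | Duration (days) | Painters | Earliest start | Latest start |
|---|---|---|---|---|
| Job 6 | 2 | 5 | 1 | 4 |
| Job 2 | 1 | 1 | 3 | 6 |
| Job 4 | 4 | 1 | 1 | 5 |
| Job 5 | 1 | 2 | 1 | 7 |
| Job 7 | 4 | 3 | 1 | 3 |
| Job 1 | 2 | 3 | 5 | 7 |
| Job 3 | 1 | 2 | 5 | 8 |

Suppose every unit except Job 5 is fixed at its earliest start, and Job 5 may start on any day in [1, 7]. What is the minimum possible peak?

9

Job 5@1: d1:11  d2:9  d3:5  d4:4  d5:5  d6:3  d7:0  d8:0 → peak 11
Job 5@2: d1:9  d2:11  d3:5  d4:4  d5:5  d6:3  d7:0  d8:0 → peak 11
Job 5@3: d1:9  d2:9  d3:7  d4:4  d5:5  d6:3  d7:0  d8:0 → peak 9
Job 5@4: d1:9  d2:9  d3:5  d4:6  d5:5  d6:3  d7:0  d8:0 → peak 9
Job 5@5: d1:9  d2:9  d3:5  d4:4  d5:7  d6:3  d7:0  d8:0 → peak 9
Job 5@6: d1:9  d2:9  d3:5  d4:4  d5:5  d6:5  d7:0  d8:0 → peak 9
Job 5@7: d1:9  d2:9  d3:5  d4:4  d5:5  d6:3  d7:2  d8:0 → peak 9
Best is Job 5@3, peak 9.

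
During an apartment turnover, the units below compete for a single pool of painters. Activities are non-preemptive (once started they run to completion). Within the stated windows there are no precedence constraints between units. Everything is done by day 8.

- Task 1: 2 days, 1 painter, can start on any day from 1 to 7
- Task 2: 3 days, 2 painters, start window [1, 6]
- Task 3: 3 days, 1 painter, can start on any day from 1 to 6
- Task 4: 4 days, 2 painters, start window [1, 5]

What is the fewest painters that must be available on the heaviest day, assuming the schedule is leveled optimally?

Early-start (Task 1@1, Task 2@1, Task 3@1, Task 4@1) gives peak 6: d1:6  d2:6  d3:5  d4:2  d5:0  d6:0  d7:0  d8:0.
Shift Task 3→3, Task 4→4.
Schedule Task 1@1, Task 2@1, Task 3@3, Task 4@4: d1:3  d2:3  d3:3  d4:3  d5:3  d6:2  d7:2  d8:0 — peak 3.
Total painter-days = 19 over 8 days ⇒ peak ≥ ⌈19/8⌉ = 3, so 3 is optimal.

3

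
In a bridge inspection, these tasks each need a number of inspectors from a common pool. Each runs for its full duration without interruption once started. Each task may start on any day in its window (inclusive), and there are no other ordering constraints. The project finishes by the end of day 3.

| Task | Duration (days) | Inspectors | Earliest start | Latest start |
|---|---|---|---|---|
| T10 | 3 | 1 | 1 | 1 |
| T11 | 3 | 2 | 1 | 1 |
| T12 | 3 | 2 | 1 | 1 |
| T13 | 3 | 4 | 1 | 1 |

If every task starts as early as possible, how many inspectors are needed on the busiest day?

9

Early-start schedule: T10@1, T11@1, T12@1, T13@1.
Load per day: day 1: 9, day 2: 9, day 3: 9.
Peak is 9.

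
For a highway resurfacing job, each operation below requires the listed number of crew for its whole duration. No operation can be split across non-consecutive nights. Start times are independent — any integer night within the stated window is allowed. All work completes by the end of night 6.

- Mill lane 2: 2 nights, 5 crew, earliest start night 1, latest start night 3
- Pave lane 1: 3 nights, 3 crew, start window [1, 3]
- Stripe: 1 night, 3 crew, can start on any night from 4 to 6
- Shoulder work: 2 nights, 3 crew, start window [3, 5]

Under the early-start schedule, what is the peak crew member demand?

8

Early-start schedule: Mill lane 2@1, Pave lane 1@1, Stripe@4, Shoulder work@3.
Load per night: night 1: 8, night 2: 8, night 3: 6, night 4: 6, night 5: 0, night 6: 0.
Peak is 8.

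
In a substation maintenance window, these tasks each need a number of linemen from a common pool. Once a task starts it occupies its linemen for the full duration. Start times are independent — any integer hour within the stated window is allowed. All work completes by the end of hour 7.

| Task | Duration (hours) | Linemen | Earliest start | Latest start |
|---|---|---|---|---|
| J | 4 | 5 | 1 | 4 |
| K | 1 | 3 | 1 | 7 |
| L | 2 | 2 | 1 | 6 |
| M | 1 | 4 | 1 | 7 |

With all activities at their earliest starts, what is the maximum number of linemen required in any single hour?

14

Early-start schedule: J@1, K@1, L@1, M@1.
Load per hour: hour 1: 14, hour 2: 7, hour 3: 5, hour 4: 5, hour 5: 0, hour 6: 0, hour 7: 0.
Peak is 14.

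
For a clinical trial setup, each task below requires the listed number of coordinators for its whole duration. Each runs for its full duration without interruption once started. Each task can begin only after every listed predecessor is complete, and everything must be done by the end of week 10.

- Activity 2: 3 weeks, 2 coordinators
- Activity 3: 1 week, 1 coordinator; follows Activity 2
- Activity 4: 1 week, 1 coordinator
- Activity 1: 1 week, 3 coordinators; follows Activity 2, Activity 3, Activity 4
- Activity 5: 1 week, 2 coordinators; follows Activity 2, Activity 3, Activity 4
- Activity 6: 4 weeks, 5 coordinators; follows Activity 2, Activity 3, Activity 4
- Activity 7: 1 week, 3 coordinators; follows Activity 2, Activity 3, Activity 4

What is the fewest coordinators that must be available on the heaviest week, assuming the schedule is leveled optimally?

5

Early-start (Activity 2@1, Activity 3@4, Activity 4@1, Activity 1@5, Activity 5@5, Activity 6@5, Activity 7@5) gives peak 13: w1:3  w2:2  w3:2  w4:1  w5:13  w6:5  w7:5  w8:5  w9:0  w10:0.
Shift Activity 6→6, Activity 7→10.
Schedule Activity 2@1, Activity 3@4, Activity 4@1, Activity 1@5, Activity 5@5, Activity 6@6, Activity 7@10: w1:3  w2:2  w3:2  w4:1  w5:5  w6:5  w7:5  w8:5  w9:5  w10:3 — peak 5.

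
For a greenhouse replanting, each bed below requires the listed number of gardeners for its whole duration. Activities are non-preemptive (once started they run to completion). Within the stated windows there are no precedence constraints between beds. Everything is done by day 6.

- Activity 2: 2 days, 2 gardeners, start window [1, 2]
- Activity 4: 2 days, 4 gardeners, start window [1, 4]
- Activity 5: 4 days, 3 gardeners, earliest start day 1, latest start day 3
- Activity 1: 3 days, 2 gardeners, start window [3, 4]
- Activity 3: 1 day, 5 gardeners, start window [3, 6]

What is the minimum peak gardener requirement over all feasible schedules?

Early-start (Activity 2@1, Activity 4@1, Activity 5@1, Activity 1@3, Activity 3@3) gives peak 10: d1:9  d2:9  d3:10  d4:5  d5:2  d6:0.
Shift Activity 5→3, Activity 3→6.
Schedule Activity 2@1, Activity 4@1, Activity 5@3, Activity 1@3, Activity 3@6: d1:6  d2:6  d3:5  d4:5  d5:5  d6:8 — peak 8.

8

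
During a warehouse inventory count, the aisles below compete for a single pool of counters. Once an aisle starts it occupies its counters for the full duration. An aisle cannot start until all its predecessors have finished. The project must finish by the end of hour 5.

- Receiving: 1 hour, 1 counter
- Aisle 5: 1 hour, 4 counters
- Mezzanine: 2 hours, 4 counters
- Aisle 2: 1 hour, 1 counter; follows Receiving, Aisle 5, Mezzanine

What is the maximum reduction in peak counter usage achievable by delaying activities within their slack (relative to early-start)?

5

Early-start peak: h1:9  h2:4  h3:1  h4:0  h5:0 ⇒ 9.
Leveled (Receiving@1, Aisle 5@2, Mezzanine@3, Aisle 2@5): h1:1  h2:4  h3:4  h4:4  h5:1 ⇒ 4.
Reduction 9 − 4 = 5.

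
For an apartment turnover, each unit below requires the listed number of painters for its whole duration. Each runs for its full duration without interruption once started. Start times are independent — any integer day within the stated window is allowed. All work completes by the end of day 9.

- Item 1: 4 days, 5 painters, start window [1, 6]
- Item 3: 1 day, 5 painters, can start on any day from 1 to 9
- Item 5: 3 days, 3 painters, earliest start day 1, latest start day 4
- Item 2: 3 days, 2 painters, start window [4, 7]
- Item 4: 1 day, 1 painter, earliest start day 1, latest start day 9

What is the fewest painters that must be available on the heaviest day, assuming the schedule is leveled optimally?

7

Early-start (Item 1@1, Item 3@1, Item 5@1, Item 2@4, Item 4@1) gives peak 14: d1:14  d2:8  d3:8  d4:7  d5:2  d6:2  d7:0  d8:0  d9:0.
Shift Item 1→4, Item 3→8.
Schedule Item 1@4, Item 3@8, Item 5@1, Item 2@4, Item 4@1: d1:4  d2:3  d3:3  d4:7  d5:7  d6:7  d7:5  d8:5  d9:0 — peak 7.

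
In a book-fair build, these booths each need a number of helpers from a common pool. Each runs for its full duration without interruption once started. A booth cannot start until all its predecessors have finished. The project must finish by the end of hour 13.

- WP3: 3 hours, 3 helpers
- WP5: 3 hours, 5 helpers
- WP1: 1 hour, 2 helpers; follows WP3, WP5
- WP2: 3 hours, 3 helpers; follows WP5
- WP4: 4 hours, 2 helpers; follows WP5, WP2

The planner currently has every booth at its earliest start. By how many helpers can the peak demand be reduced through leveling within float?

Early-start peak: h1:8  h2:8  h3:8  h4:5  h5:3  h6:3  h7:2  h8:2  h9:2  h10:2  h11:0  h12:0  h13:0 ⇒ 8.
Leveled (WP3@1, WP5@4, WP1@7, WP2@7, WP4@10): h1:3  h2:3  h3:3  h4:5  h5:5  h6:5  h7:5  h8:3  h9:3  h10:2  h11:2  h12:2  h13:2 ⇒ 5.
Reduction 8 − 5 = 3.

3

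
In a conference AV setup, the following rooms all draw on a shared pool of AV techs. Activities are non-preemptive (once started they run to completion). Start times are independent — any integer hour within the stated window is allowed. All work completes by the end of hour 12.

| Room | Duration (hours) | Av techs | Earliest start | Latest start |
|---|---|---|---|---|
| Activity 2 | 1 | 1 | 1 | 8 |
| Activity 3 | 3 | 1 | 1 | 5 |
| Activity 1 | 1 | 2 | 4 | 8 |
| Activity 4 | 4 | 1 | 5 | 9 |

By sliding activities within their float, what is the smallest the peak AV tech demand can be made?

Schedule Activity 2@1, Activity 3@1, Activity 1@4, Activity 4@5: h1:2  h2:1  h3:1  h4:2  h5:1  h6:1  h7:1  h8:1  h9:0  h10:0  h11:0  h12:0 — peak 2.

2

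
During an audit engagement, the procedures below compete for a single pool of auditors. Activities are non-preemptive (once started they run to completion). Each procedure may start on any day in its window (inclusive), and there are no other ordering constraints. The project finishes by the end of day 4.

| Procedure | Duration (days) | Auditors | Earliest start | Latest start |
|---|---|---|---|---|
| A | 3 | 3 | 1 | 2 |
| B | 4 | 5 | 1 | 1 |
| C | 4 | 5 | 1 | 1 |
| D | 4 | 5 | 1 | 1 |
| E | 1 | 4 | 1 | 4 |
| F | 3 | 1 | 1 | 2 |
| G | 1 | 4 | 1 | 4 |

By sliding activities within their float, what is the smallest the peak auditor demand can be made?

22

Early-start (A@1, B@1, C@1, D@1, E@1, F@1, G@1) gives peak 27: d1:27  d2:19  d3:19  d4:15.
Shift F→2, G→4.
Schedule A@1, B@1, C@1, D@1, E@1, F@2, G@4: d1:22  d2:19  d3:19  d4:20 — peak 22.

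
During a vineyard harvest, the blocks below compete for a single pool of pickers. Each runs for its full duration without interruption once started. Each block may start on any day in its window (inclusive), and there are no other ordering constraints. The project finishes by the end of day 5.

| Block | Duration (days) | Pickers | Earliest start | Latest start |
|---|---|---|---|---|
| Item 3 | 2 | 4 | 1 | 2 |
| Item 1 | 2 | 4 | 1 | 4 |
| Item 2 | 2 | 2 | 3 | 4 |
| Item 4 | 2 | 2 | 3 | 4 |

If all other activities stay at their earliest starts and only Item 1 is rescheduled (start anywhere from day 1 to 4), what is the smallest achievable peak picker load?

8

Item 1@1: d1:8  d2:8  d3:4  d4:4  d5:0 → peak 8
Item 1@2: d1:4  d2:8  d3:8  d4:4  d5:0 → peak 8
Item 1@3: d1:4  d2:4  d3:8  d4:8  d5:0 → peak 8
Item 1@4: d1:4  d2:4  d3:4  d4:8  d5:4 → peak 8
Best is Item 1@1, peak 8.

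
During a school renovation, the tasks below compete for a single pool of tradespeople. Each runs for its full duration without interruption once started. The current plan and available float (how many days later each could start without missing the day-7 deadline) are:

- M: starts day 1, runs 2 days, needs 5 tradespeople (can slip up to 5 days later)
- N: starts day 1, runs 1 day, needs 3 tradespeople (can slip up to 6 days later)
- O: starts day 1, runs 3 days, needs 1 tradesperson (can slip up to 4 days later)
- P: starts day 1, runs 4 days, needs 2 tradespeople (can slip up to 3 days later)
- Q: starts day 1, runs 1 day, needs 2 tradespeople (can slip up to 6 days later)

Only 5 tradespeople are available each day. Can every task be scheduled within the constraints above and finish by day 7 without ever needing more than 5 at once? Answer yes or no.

Schedule M@1, N@3, O@3, P@4, Q@4: d1:5  d2:5  d3:4  d4:5  d5:3  d6:2  d7:2 — peak 5 ≤ 5.

yes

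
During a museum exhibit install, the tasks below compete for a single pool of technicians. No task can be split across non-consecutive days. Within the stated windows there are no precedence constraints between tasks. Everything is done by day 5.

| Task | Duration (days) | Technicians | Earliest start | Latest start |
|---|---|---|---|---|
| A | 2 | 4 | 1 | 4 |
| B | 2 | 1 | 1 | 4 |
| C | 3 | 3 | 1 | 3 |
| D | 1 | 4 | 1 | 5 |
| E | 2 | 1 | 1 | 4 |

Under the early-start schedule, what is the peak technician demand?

13

Early-start schedule: A@1, B@1, C@1, D@1, E@1.
Load per day: day 1: 13, day 2: 9, day 3: 3, day 4: 0, day 5: 0.
Peak is 13.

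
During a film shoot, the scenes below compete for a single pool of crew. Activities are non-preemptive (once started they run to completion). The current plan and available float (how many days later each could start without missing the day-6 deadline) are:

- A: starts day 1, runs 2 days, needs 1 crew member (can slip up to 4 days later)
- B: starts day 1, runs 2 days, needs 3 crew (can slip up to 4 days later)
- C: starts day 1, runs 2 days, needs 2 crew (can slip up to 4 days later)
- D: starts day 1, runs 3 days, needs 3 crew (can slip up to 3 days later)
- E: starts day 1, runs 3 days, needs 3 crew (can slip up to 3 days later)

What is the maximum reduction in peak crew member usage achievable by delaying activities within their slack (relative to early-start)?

Early-start peak: d1:12  d2:12  d3:6  d4:0  d5:0  d6:0 ⇒ 12.
Leveled (A@1, B@1, C@1, D@3, E@3): d1:6  d2:6  d3:6  d4:6  d5:6  d6:0 ⇒ 6.
Reduction 12 − 6 = 6.

6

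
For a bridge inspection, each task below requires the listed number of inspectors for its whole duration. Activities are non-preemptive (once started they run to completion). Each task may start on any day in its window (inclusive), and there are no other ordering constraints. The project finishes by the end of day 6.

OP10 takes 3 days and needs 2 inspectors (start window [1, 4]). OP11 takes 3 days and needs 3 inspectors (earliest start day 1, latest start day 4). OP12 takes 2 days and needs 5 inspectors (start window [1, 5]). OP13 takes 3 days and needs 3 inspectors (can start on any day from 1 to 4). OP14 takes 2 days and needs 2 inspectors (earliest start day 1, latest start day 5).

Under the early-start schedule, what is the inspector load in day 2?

At early start, day 2 has: OP10, OP11, OP12, OP13, OP14.
Demand: 2 + 3 + 5 + 3 + 2 = 15.

15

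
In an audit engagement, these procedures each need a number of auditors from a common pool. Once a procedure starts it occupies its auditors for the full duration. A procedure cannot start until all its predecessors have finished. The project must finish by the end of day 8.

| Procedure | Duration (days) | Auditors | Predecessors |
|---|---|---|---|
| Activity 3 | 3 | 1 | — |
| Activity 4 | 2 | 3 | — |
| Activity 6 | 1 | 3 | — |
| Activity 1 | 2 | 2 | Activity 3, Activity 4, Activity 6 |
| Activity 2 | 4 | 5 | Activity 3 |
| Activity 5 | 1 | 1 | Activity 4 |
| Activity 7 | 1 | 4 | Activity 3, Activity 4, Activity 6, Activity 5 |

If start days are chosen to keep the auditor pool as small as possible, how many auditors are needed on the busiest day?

Early-start (Activity 3@1, Activity 4@1, Activity 6@1, Activity 1@4, Activity 2@4, Activity 5@3, Activity 7@4) gives peak 11: d1:7  d2:4  d3:2  d4:11  d5:7  d6:5  d7:5  d8:0.
Shift Activity 7→8.
Schedule Activity 3@1, Activity 4@1, Activity 6@1, Activity 1@4, Activity 2@4, Activity 5@3, Activity 7@8: d1:7  d2:4  d3:2  d4:7  d5:7  d6:5  d7:5  d8:4 — peak 7.

7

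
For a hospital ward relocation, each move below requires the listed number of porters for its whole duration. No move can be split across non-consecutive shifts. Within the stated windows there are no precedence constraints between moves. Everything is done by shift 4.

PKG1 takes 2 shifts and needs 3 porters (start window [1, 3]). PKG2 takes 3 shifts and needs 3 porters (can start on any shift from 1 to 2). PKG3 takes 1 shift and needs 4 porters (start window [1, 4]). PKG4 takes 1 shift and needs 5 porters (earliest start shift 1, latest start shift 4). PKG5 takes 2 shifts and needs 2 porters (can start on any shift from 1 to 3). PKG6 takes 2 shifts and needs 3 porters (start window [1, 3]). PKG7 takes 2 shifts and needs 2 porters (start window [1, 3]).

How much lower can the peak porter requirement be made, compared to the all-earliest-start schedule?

12

Early-start peak: s1:22  s2:13  s3:3  s4:0 ⇒ 22.
Leveled (PKG1@1, PKG2@1, PKG3@1, PKG4@4, PKG5@2, PKG6@3, PKG7@2): s1:10  s2:10  s3:10  s4:8 ⇒ 10.
Reduction 22 − 10 = 12.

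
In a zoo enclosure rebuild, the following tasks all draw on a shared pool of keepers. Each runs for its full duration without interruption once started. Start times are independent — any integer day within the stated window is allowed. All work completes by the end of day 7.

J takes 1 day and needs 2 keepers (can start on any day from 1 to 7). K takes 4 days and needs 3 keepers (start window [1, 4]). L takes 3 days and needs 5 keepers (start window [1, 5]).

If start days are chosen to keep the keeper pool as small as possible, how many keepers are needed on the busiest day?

5

Early-start (J@1, K@1, L@1) gives peak 10: d1:10  d2:8  d3:8  d4:3  d5:0  d6:0  d7:0.
Shift L→5.
Schedule J@1, K@1, L@5: d1:5  d2:3  d3:3  d4:3  d5:5  d6:5  d7:5 — peak 5.
Total keeper-days = 29 over 7 days ⇒ peak ≥ ⌈29/7⌉ = 5, so 5 is optimal.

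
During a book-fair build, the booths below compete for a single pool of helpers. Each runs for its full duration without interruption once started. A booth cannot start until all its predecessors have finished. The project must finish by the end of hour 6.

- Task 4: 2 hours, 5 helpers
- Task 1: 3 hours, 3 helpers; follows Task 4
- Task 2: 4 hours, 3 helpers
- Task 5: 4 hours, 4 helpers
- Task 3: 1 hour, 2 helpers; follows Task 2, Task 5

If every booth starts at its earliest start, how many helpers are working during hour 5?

At early start, hour 5 has: Task 1, Task 3.
Demand: 3 + 2 = 5.

5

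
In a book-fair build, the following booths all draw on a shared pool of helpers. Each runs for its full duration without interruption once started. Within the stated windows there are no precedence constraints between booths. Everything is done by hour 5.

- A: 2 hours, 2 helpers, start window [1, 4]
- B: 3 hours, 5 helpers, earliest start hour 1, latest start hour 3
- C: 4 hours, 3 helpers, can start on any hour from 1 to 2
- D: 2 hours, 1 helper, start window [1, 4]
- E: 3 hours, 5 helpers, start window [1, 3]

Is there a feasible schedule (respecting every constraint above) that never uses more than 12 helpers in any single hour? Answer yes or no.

no

The minimum achievable peak is 13; 12 < 13, so no feasible schedule stays within the cap.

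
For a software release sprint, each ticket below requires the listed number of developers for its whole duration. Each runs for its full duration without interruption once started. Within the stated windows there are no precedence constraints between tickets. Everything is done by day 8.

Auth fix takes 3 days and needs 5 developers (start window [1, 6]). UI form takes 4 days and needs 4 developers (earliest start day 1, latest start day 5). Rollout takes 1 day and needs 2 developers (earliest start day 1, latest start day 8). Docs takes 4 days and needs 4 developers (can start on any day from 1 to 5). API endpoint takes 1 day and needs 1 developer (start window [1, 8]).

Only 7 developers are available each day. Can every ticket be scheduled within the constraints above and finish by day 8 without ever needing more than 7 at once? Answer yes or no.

no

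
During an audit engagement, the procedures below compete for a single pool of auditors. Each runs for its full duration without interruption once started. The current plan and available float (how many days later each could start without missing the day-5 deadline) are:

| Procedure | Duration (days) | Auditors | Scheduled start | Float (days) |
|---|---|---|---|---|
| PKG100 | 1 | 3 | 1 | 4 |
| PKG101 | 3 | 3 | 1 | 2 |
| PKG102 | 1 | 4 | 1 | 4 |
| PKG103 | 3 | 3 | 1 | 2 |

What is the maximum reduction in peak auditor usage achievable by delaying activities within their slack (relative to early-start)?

7

Early-start peak: d1:13  d2:6  d3:6  d4:0  d5:0 ⇒ 13.
Leveled (PKG100@1, PKG101@1, PKG102@5, PKG103@2): d1:6  d2:6  d3:6  d4:3  d5:4 ⇒ 6.
Reduction 13 − 6 = 7.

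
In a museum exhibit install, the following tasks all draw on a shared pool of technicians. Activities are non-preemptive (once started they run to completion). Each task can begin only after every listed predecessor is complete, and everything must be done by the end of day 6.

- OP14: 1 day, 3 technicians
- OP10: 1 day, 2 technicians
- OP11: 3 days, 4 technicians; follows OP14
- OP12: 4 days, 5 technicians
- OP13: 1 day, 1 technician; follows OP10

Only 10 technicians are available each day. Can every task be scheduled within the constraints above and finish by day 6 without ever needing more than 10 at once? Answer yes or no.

Schedule OP14@1, OP10@1, OP11@2, OP12@2, OP13@5: d1:5  d2:9  d3:9  d4:9  d5:6  d6:0 — peak 9 ≤ 10.

yes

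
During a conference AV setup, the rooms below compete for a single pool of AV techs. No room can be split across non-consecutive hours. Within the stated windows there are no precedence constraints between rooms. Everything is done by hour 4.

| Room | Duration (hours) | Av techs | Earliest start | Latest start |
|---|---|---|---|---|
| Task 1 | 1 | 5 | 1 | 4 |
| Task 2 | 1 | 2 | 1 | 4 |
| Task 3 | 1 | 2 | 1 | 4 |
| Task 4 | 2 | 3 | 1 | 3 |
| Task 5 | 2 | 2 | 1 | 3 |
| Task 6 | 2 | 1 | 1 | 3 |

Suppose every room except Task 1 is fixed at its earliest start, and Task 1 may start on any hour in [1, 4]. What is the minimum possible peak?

Task 1@1: h1:15  h2:6  h3:0  h4:0 → peak 15
Task 1@2: h1:10  h2:11  h3:0  h4:0 → peak 11
Task 1@3: h1:10  h2:6  h3:5  h4:0 → peak 10
Task 1@4: h1:10  h2:6  h3:0  h4:5 → peak 10
Best is Task 1@3, peak 10.

10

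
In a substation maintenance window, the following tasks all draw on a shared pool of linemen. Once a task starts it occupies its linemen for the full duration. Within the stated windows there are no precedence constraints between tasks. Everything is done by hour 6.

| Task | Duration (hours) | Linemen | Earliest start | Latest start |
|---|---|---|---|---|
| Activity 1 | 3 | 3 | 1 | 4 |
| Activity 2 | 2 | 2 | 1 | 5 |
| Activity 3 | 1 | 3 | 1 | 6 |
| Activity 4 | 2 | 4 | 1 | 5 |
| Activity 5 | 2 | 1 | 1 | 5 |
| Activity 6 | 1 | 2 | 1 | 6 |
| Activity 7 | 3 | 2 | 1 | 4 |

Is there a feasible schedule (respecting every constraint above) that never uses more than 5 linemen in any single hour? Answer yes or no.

no

Total lineman-hours = 34; over 6 hours the average is 34/6 > 5, so some hour must exceed 5.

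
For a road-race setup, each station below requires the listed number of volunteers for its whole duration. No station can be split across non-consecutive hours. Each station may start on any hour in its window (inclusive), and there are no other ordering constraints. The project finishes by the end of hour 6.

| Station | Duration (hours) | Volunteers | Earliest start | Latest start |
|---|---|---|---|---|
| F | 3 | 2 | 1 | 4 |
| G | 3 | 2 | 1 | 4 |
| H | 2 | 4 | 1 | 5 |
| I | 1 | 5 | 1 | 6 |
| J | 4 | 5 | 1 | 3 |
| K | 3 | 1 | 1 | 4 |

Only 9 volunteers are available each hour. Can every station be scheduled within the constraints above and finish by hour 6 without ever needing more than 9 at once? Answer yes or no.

no

The minimum achievable peak is 10; 9 < 10, so no feasible schedule stays within the cap.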